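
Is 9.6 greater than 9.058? Yes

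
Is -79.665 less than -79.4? Yes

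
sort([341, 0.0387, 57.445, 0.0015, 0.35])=[0.0015, 0.0387, 0.35, 57.445, 341]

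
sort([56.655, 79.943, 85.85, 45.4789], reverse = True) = [85.85, 79.943, 56.655, 45.4789]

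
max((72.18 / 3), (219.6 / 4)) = 54.9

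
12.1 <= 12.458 True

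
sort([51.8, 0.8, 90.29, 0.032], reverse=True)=[90.29, 51.8, 0.8, 0.032]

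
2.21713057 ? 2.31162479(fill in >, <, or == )<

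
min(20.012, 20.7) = 20.012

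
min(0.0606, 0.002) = 0.002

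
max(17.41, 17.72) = 17.72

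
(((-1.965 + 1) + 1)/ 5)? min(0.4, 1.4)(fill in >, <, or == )<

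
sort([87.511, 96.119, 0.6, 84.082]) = [0.6, 84.082, 87.511, 96.119]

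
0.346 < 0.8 True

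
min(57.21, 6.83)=6.83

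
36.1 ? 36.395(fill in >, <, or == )<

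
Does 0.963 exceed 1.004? No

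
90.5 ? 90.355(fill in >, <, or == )>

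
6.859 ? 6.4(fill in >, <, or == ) >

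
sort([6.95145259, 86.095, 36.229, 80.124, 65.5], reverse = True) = [86.095, 80.124, 65.5, 36.229, 6.95145259]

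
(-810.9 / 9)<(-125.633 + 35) False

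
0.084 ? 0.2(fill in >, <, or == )<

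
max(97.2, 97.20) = 97.20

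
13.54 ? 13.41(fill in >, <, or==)>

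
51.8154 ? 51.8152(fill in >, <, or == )>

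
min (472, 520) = 472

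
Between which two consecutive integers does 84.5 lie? 84 and 85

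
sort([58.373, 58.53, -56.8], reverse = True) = [58.53, 58.373, -56.8]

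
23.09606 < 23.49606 True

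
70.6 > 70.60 False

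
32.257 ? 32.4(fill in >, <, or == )<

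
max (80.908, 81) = 81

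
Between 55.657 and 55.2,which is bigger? 55.657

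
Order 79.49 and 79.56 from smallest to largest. 79.49, 79.56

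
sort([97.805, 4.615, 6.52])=[4.615, 6.52, 97.805]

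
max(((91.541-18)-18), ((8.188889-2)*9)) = 55.700001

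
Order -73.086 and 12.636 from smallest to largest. -73.086, 12.636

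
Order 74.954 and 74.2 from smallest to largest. 74.2, 74.954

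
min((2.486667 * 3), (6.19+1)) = 7.19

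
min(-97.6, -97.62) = -97.62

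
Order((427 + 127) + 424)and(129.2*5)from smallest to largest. (129.2*5), ((427 + 127) + 424)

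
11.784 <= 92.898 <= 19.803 False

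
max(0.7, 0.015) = 0.7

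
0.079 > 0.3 False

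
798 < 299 False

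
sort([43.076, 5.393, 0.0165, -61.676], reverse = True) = [43.076, 5.393, 0.0165, -61.676]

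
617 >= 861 False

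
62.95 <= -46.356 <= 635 False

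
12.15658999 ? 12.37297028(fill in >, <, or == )<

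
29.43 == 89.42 False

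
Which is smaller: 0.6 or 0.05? 0.05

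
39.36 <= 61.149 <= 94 True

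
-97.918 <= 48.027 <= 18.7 False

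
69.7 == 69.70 True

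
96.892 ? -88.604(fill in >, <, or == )>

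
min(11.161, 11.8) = 11.161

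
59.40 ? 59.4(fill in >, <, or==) ==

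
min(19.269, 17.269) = 17.269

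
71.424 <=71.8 True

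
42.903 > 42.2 True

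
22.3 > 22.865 False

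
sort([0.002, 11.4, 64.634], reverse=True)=[64.634, 11.4, 0.002]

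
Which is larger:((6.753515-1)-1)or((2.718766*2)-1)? ((6.753515-1)-1)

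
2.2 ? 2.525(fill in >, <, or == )<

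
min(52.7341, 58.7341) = 52.7341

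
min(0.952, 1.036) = 0.952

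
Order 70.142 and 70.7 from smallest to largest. 70.142, 70.7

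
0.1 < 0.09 False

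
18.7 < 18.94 True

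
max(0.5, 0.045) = 0.5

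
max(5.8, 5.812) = 5.812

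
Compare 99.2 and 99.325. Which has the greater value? 99.325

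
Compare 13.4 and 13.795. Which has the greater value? 13.795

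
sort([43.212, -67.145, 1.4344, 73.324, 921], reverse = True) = [921, 73.324, 43.212, 1.4344, -67.145]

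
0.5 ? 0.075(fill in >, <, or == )>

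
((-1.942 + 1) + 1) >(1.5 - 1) False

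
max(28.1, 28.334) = 28.334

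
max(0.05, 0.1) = 0.1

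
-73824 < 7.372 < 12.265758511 True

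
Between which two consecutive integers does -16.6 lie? -17 and -16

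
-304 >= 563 False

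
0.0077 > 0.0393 False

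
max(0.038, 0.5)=0.5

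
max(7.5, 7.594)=7.594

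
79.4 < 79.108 False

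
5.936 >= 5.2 True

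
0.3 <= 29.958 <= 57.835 True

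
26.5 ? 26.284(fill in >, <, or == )>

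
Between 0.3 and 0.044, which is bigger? 0.3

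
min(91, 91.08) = 91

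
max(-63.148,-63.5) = -63.148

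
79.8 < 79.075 False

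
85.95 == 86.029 False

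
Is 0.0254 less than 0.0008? No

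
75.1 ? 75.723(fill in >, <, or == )<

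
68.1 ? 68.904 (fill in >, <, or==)<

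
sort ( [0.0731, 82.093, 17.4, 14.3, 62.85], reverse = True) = [82.093, 62.85, 17.4, 14.3, 0.0731]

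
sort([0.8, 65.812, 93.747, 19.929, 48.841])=[0.8, 19.929, 48.841, 65.812, 93.747]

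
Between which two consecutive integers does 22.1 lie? 22 and 23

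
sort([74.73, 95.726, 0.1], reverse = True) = [95.726, 74.73, 0.1]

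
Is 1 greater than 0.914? Yes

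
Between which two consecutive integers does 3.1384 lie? 3 and 4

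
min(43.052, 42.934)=42.934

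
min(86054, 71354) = 71354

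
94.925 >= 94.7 True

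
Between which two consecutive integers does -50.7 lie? -51 and -50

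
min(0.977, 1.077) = 0.977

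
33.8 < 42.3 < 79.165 True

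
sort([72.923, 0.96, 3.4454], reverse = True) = [72.923, 3.4454, 0.96]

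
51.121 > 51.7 False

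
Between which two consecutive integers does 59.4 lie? 59 and 60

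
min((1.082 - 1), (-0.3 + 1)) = 0.082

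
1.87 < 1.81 False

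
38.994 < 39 True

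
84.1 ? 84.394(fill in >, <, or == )<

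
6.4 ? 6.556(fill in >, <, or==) <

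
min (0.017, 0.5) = 0.017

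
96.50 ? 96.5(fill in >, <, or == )==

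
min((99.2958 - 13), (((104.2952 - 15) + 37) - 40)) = 86.2952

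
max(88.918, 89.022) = 89.022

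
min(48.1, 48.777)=48.1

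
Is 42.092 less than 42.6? Yes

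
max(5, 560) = 560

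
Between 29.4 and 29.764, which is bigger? 29.764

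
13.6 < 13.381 False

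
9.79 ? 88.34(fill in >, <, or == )<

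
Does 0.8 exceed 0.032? Yes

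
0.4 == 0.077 False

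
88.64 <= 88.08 False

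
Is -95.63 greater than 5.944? No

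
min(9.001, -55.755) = -55.755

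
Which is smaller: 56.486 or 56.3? 56.3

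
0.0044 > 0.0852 False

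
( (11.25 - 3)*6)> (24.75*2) False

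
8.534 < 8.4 False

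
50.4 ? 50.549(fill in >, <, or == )<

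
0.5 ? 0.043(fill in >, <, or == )>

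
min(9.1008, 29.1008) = 9.1008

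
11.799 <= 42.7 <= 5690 True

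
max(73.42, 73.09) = 73.42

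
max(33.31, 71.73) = 71.73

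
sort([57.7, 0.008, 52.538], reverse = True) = [57.7, 52.538, 0.008]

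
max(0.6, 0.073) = 0.6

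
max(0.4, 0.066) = 0.4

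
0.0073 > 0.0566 False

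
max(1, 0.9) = 1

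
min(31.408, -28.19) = -28.19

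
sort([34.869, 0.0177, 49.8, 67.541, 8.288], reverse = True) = [67.541, 49.8, 34.869, 8.288, 0.0177]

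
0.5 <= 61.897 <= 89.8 True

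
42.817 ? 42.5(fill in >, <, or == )>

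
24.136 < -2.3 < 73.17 False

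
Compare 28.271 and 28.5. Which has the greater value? 28.5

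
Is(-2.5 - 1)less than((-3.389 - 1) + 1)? Yes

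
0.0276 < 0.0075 False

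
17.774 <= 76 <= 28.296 False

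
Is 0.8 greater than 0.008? Yes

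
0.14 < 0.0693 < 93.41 False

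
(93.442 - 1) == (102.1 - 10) False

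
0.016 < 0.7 True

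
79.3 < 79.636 True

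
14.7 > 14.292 True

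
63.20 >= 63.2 True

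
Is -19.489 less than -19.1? Yes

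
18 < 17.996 False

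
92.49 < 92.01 False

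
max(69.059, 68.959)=69.059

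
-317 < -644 False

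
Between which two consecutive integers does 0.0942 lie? 0 and 1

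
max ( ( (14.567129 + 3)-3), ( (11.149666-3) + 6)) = 14.567129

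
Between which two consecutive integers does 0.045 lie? 0 and 1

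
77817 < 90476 True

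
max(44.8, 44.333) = 44.8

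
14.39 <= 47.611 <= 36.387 False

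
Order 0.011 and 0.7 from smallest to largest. 0.011,0.7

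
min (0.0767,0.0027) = 0.0027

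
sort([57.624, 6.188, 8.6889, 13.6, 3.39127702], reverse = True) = [57.624, 13.6, 8.6889, 6.188, 3.39127702]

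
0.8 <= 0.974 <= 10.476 True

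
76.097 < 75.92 False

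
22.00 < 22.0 False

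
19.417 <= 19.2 False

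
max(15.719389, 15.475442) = 15.719389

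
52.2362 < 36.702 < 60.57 False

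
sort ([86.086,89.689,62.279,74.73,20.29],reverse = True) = [89.689,86.086,74.73,62.279,20.29]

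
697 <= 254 False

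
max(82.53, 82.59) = 82.59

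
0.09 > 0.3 False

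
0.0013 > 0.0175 False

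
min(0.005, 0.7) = 0.005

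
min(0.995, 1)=0.995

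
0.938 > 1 False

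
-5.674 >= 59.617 False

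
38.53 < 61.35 True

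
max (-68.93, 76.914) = 76.914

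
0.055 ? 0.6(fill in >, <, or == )<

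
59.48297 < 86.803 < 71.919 False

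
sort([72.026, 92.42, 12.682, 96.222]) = [12.682, 72.026, 92.42, 96.222]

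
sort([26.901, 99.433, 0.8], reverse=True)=[99.433, 26.901, 0.8]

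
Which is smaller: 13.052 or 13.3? 13.052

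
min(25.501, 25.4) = 25.4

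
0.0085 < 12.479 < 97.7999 True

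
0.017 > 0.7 False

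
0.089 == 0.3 False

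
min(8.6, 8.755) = 8.6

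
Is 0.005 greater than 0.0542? No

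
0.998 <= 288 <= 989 True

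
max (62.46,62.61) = 62.61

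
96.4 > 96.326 True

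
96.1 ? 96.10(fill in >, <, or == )==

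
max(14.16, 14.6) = 14.6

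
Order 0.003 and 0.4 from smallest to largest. 0.003, 0.4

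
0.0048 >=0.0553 False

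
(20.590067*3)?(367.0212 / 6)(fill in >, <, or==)>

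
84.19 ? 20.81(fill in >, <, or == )>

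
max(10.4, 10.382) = 10.4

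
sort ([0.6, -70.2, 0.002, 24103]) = [-70.2, 0.002, 0.6, 24103]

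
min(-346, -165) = -346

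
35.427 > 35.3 True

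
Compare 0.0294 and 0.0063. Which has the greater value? 0.0294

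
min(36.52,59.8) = 36.52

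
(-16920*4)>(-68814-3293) True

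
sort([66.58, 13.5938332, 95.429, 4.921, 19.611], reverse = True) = [95.429, 66.58, 19.611, 13.5938332, 4.921]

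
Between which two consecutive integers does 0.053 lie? 0 and 1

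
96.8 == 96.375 False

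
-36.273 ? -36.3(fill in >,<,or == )>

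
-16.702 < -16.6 True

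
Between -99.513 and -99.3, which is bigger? -99.3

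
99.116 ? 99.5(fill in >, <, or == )<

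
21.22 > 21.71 False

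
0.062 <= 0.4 True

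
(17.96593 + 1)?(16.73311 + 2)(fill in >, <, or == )>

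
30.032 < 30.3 True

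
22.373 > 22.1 True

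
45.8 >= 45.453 True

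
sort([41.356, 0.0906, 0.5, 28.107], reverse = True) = [41.356, 28.107, 0.5, 0.0906]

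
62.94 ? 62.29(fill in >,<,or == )>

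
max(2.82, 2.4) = 2.82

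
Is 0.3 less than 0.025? No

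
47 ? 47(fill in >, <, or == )==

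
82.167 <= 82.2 True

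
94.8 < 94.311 False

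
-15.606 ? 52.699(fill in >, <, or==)<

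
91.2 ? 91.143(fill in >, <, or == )>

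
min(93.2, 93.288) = 93.2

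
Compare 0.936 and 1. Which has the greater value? 1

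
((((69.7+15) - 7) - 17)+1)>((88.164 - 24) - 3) True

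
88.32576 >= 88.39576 False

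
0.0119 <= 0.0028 False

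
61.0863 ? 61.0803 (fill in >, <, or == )>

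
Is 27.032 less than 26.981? No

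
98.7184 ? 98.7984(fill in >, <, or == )<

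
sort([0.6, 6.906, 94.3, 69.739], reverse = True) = [94.3, 69.739, 6.906, 0.6]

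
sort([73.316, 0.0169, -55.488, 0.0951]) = [-55.488, 0.0169, 0.0951, 73.316]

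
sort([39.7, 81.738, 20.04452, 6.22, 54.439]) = [6.22, 20.04452, 39.7, 54.439, 81.738]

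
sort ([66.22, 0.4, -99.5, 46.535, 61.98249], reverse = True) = [66.22, 61.98249, 46.535, 0.4, -99.5]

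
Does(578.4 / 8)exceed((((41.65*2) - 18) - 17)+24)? No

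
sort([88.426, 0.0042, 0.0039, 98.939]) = [0.0039, 0.0042, 88.426, 98.939]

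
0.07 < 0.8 True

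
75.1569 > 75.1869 False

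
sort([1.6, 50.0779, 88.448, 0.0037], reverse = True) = [88.448, 50.0779, 1.6, 0.0037]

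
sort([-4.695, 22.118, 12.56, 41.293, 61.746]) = [-4.695, 12.56, 22.118, 41.293, 61.746]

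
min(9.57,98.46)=9.57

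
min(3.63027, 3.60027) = 3.60027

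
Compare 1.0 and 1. They are equal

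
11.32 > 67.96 False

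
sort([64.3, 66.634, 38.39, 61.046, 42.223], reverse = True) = [66.634, 64.3, 61.046, 42.223, 38.39]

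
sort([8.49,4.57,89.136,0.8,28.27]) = [0.8,4.57,8.49,28.27,89.136]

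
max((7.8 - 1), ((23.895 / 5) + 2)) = 6.8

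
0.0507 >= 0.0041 True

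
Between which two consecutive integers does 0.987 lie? 0 and 1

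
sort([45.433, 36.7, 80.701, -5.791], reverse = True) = [80.701, 45.433, 36.7, -5.791]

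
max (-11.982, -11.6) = -11.6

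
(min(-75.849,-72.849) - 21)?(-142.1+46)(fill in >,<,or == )<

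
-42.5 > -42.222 False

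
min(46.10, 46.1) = 46.10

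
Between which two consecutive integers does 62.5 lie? 62 and 63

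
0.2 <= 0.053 False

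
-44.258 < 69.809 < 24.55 False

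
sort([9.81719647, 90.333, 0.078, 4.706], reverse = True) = [90.333, 9.81719647, 4.706, 0.078]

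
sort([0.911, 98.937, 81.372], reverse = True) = [98.937, 81.372, 0.911]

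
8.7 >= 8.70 True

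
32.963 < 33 True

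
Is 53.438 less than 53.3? No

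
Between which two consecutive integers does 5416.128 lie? 5416 and 5417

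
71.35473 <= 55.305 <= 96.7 False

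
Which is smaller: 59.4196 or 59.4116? 59.4116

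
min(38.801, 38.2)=38.2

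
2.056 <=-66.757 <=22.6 False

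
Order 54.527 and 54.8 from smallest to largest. 54.527, 54.8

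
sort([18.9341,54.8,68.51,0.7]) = [0.7,18.9341,54.8,68.51]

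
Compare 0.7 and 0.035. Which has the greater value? 0.7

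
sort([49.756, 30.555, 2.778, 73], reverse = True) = [73, 49.756, 30.555, 2.778]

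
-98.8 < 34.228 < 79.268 True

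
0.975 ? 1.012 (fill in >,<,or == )<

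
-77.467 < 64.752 True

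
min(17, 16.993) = 16.993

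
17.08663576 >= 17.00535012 True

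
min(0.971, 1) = 0.971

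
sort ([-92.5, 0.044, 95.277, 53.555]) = [-92.5, 0.044, 53.555, 95.277]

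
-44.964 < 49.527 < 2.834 False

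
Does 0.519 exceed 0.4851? Yes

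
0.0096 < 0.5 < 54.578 True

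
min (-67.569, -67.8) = -67.8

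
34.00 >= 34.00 True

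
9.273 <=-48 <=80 False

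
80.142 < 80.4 True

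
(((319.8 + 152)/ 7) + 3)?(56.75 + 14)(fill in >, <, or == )<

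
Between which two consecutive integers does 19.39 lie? 19 and 20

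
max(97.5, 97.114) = 97.5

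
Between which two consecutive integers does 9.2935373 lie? 9 and 10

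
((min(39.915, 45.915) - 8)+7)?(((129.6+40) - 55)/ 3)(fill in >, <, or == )>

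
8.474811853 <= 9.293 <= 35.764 True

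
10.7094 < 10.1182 False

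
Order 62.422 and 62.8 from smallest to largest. 62.422, 62.8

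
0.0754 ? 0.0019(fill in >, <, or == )>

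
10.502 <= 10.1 False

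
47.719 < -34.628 False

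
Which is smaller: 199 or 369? 199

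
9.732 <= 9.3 False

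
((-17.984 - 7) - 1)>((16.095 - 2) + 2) False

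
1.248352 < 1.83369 True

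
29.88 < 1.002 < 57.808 False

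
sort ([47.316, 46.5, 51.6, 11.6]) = [11.6, 46.5, 47.316, 51.6]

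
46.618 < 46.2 False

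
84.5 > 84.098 True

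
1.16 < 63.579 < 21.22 False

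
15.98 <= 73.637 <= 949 True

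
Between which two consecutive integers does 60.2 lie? 60 and 61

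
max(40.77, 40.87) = 40.87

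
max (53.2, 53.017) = 53.2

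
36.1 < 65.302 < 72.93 True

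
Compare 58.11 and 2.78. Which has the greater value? 58.11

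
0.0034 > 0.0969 False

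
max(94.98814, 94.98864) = 94.98864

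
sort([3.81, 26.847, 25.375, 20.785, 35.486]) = [3.81, 20.785, 25.375, 26.847, 35.486]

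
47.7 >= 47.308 True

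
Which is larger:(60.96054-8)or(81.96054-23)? (81.96054-23)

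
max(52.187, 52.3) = 52.3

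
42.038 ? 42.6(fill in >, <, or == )<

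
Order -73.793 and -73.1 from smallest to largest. -73.793,-73.1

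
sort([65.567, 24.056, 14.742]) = [14.742, 24.056, 65.567]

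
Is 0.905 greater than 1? No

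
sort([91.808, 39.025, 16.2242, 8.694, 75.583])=[8.694, 16.2242, 39.025, 75.583, 91.808]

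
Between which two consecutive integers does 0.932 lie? 0 and 1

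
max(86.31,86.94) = 86.94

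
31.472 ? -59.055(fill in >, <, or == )>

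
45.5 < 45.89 True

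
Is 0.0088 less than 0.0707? Yes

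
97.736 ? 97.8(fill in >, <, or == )<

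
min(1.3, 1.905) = 1.3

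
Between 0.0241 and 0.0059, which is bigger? 0.0241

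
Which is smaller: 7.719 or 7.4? 7.4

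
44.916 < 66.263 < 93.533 True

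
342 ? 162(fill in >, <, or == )>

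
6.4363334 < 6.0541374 False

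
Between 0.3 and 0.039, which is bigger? 0.3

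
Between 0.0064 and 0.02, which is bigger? 0.02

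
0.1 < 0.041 False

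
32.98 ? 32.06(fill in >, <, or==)>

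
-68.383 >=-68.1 False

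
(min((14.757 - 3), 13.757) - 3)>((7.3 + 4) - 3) True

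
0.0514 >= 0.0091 True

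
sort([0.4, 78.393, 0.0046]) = [0.0046, 0.4, 78.393]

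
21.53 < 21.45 False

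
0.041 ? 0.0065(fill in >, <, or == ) >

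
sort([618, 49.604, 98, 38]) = [38, 49.604, 98, 618]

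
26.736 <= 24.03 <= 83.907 False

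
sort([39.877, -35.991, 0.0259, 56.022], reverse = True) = [56.022, 39.877, 0.0259, -35.991]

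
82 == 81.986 False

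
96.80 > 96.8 False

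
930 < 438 False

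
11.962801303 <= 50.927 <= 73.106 True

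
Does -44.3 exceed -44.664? Yes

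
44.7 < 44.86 True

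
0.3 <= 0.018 False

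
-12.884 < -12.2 True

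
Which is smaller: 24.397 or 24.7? 24.397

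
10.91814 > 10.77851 True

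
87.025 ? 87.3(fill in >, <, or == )<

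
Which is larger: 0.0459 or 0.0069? 0.0459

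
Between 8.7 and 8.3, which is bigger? 8.7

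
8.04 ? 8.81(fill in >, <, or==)<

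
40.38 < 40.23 False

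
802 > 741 True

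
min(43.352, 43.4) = 43.352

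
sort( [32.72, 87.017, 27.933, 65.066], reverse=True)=[87.017, 65.066, 32.72, 27.933]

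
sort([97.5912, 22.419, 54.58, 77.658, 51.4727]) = [22.419, 51.4727, 54.58, 77.658, 97.5912]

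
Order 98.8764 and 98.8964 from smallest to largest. 98.8764, 98.8964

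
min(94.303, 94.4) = 94.303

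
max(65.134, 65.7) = 65.7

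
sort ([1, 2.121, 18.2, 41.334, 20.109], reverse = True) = [41.334, 20.109, 18.2, 2.121, 1]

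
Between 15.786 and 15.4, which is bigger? 15.786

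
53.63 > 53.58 True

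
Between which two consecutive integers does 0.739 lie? 0 and 1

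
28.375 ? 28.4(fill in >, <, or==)<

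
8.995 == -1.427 False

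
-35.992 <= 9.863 True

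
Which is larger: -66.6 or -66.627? -66.6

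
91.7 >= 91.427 True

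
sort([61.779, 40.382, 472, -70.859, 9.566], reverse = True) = [472, 61.779, 40.382, 9.566, -70.859]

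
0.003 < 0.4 True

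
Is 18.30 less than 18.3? No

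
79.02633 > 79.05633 False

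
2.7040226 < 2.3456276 False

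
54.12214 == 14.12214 False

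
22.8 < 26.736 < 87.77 True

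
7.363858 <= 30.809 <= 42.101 True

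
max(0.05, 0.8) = 0.8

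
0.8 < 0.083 False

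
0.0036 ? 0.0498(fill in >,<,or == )<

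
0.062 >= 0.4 False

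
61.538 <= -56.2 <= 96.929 False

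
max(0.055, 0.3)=0.3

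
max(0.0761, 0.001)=0.0761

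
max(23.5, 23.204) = 23.5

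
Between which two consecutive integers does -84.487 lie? -85 and -84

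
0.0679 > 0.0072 True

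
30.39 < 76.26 True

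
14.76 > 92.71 False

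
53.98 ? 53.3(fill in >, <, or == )>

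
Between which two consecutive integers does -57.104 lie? -58 and -57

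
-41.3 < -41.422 False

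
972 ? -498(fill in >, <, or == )>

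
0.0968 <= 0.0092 False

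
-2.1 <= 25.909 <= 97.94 True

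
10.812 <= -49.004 False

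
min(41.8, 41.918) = 41.8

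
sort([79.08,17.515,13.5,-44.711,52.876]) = [-44.711,13.5,17.515,52.876,79.08]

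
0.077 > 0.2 False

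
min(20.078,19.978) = 19.978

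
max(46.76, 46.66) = 46.76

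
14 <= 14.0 True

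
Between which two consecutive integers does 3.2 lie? 3 and 4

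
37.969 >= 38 False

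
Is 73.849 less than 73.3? No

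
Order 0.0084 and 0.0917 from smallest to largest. 0.0084,0.0917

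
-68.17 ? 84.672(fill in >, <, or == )<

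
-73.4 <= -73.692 False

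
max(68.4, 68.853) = 68.853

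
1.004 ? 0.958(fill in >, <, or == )>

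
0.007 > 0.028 False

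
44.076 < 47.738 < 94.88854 True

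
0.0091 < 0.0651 True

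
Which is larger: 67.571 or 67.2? 67.571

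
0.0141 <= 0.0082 False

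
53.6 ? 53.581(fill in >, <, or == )>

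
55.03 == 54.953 False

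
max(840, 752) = 840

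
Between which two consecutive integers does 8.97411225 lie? 8 and 9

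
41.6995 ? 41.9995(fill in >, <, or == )<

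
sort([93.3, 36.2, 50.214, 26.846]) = [26.846, 36.2, 50.214, 93.3]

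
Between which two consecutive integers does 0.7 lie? 0 and 1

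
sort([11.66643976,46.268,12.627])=[11.66643976,12.627,46.268]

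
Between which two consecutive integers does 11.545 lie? 11 and 12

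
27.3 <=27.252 False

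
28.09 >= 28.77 False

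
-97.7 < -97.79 False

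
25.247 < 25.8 True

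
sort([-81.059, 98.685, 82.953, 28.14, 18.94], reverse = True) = [98.685, 82.953, 28.14, 18.94, -81.059]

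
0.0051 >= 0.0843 False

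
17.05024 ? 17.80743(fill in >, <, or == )<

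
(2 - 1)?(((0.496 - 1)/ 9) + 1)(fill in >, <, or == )>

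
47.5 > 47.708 False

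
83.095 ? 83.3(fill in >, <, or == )<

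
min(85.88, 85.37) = 85.37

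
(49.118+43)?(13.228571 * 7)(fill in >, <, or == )<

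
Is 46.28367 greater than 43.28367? Yes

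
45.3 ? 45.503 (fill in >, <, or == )<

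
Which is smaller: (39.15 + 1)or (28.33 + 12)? (39.15 + 1)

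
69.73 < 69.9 True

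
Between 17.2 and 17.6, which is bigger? 17.6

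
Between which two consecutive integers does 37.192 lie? 37 and 38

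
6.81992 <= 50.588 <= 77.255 True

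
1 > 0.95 True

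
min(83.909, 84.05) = 83.909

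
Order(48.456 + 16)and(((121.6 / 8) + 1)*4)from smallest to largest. (48.456 + 16), (((121.6 / 8) + 1)*4)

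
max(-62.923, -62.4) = -62.4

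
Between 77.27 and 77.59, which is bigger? 77.59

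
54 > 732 False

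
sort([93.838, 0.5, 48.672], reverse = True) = [93.838, 48.672, 0.5]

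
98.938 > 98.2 True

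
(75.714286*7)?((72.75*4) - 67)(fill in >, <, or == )>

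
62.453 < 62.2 False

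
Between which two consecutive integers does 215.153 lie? 215 and 216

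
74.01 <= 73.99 False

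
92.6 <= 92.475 False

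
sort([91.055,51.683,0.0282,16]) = [0.0282,16,51.683,91.055]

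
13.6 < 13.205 False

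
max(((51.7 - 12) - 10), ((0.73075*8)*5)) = 29.7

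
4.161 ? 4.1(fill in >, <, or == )>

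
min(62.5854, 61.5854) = 61.5854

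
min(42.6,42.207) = 42.207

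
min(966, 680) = 680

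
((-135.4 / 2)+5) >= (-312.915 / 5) False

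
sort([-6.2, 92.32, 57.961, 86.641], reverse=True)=[92.32, 86.641, 57.961, -6.2]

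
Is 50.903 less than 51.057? Yes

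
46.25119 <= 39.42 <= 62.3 False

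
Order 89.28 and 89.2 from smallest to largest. 89.2, 89.28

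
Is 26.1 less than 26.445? Yes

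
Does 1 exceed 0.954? Yes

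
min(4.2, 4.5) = 4.2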